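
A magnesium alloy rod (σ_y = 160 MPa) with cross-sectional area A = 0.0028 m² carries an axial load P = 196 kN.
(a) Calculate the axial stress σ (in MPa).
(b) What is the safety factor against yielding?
(a) Axial stress σ = P/A. Convert P = 196 kN = 196000 N.
  σ = 196000 / 0.0028 = 7 × 10⁷ Pa = 70 MPa
(b) Safety factor SF = σ_y/σ = 160 / 70 = 2.286
Final answer: (a) σ = 70 MPa, (b) SF = 2.286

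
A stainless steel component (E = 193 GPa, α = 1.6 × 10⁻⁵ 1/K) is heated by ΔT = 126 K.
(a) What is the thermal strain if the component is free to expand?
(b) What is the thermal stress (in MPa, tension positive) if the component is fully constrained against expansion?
(a) Free thermal strain ε_th = α·ΔT = (1.6 × 10⁻⁵) × 126 = 0.002016
(b) Fully constrained, the expansion is suppressed, so σ = -E·α·ΔT. Convert E = 193 GPa = 1.93 × 10¹¹ Pa.
  σ = -(1.93 × 10¹¹) × (1.6 × 10⁻⁵) × 126 = -3.891 × 10⁸ Pa = -389.1 MPa (compressive)
Final answer: (a) ε_th = 0.002016, (b) σ = -389.1 MPa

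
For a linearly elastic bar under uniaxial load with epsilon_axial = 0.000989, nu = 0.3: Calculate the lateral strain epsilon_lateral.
Model: a linearly elastic bar under uniaxial load, so epsilon_lateral = -nu·epsilon_axial.
Substitute:
  epsilon_lateral = -(0.3 × 0.000989)
  epsilon_lateral = -0.0002967
Final answer: epsilon_lateral = -0.0002967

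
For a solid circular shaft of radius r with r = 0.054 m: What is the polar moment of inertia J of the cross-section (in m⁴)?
Model: a solid circular shaft of radius r, so J = (π·r^4) / 2.
Substitute:
  J = (π × 0.054^4) / 2
  J = 1.336 × 10⁻⁵ m⁴
Final answer: J = 1.336 × 10⁻⁵ m⁴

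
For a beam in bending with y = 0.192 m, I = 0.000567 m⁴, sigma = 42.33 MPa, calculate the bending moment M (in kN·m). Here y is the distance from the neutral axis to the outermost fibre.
Model: a beam in bending, so sigma = (M·y) / I.
Solve for M: M = (sigma·I) / y.
Convert to SI units:
  sigma = 42.33 MPa = 4.233 × 10⁷ Pa
Substitute:
  M = ((4.233 × 10⁷) × 0.000567) / 0.192
  M = 125000 N·m
Convert: M = 125000 N·m = 125 kN·m
Final answer: M = 125 kN·m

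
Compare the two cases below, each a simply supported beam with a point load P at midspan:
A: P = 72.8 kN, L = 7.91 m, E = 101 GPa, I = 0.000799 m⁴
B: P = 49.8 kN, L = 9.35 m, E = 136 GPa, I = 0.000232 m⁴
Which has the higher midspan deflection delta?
Model: a simply supported beam with a point load P at midspan, so delta = (P·L^3) / (48·E·I) (SI units).
  A: delta = (72800 × 7.91^3) / (48 × (1.01 × 10¹¹) × 0.000799) = 0.009301 m = 9.301 mm
  B: delta = (49800 × 9.35^3) / (48 × (1.36 × 10¹¹) × 0.000232) = 0.02688 m = 26.88 mm
26.88 mm > 9.301 mm, so B is larger.
Final answer: B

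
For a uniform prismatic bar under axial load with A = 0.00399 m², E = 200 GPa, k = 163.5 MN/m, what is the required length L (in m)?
Model: a uniform prismatic bar under axial load, so k = (A·E) / L.
Solve for L: L = (A·E) / k.
Convert to SI units:
  E = 200 GPa = 2 × 10¹¹ Pa
  k = 163.5 MN/m = 1.635 × 10⁸ N/m
Substitute:
  L = (0.00399 × (2 × 10¹¹)) / (1.635 × 10⁸)
  L = 4.881 m
Final answer: L = 4.881 m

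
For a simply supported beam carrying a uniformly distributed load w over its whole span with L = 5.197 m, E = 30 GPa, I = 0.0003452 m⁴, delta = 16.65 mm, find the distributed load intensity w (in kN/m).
Model: a simply supported beam carrying a uniformly distributed load w over its whole span, so delta = (5·w·L^4) / (384·E·I).
Solve for w: w = (384·delta·E·I) / (5·L^4).
Convert to SI units:
  E = 30 GPa = 3 × 10¹⁰ Pa
  delta = 16.65 mm = 0.01665 m
Substitute:
  w = (384 × 0.01665 × (3 × 10¹⁰) × 0.0003452) / (5 × 5.197^4)
  w = 18150 N/m
Convert: w = 18150 N/m = 18.15 kN/m
Final answer: w = 18.15 kN/m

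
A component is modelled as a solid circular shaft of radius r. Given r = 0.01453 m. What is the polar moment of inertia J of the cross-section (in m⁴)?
Model: a solid circular shaft of radius r, so J = (π·r^4) / 2.
Substitute:
  J = (π × 0.01453^4) / 2
  J = 7.001 × 10⁻⁸ m⁴
Final answer: J = 7.001 × 10⁻⁸ m⁴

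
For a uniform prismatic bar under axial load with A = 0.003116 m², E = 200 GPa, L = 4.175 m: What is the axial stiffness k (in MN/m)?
Model: a uniform prismatic bar under axial load, so k = (A·E) / L.
Convert to SI units:
  E = 200 GPa = 2 × 10¹¹ Pa
Substitute:
  k = (0.003116 × (2 × 10¹¹)) / 4.175
  k = 1.493 × 10⁸ N/m
Convert: k = 1.493 × 10⁸ N/m = 149.3 MN/m
Final answer: k = 149.3 MN/m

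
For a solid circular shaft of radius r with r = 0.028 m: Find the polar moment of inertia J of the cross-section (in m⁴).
Model: a solid circular shaft of radius r, so J = (π·r^4) / 2.
Substitute:
  J = (π × 0.028^4) / 2
  J = 9.655 × 10⁻⁷ m⁴
Final answer: J = 9.655 × 10⁻⁷ m⁴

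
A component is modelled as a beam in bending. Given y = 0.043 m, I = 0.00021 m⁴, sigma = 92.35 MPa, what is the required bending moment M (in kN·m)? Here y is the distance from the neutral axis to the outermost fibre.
Model: a beam in bending, so sigma = (M·y) / I.
Solve for M: M = (sigma·I) / y.
Convert to SI units:
  sigma = 92.35 MPa = 9.235 × 10⁷ Pa
Substitute:
  M = ((9.235 × 10⁷) × 0.00021) / 0.043
  M = 451000 N·m
Convert: M = 451000 N·m = 451 kN·m
Final answer: M = 451 kN·m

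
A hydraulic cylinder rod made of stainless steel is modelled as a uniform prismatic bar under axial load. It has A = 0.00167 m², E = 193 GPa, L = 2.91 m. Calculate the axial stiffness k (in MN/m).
Model: a uniform prismatic bar under axial load, so k = (A·E) / L.
Convert to SI units:
  E = 193 GPa = 1.93 × 10¹¹ Pa
Substitute:
  k = (0.00167 × (1.93 × 10¹¹)) / 2.91
  k = 1.108 × 10⁸ N/m
Convert: k = 1.108 × 10⁸ N/m = 110.8 MN/m
Final answer: k = 110.8 MN/m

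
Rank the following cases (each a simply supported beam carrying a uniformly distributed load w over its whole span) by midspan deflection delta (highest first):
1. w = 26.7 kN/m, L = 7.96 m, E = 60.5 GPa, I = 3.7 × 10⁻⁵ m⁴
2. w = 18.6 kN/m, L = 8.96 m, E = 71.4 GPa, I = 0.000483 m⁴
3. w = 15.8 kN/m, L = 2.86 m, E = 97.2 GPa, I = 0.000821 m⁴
Model: a simply supported beam carrying a uniformly distributed load w over its whole span, so delta = (5·w·L^4) / (384·E·I) (SI units).
  Case 1: delta = (5 × 26700 × 7.96^4) / (384 × (6.05 × 10¹⁰) × (3.7 × 10⁻⁵)) = 0.6235 m = 623.5 mm
  Case 2: delta = (5 × 18600 × 8.96^4) / (384 × (7.14 × 10¹⁰) × 0.000483) = 0.04526 m = 45.26 mm
  Case 3: delta = (5 × 15800 × 2.86^4) / (384 × (9.72 × 10¹⁰) × 0.000821) = 0.0001725 m = 0.1725 mm
Ordering: 623.5 mm (case 1) > 45.26 mm (case 2) > 0.1725 mm (case 3)
Final answer: 1, 2, 3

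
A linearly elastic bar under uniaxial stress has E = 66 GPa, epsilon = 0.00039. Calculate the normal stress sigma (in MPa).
Model: a linearly elastic bar under uniaxial stress, so sigma = E·epsilon.
Convert to SI units:
  E = 66 GPa = 6.6 × 10¹⁰ Pa
Substitute:
  sigma = (6.6 × 10¹⁰) × 0.00039
  sigma = 2.574 × 10⁷ Pa
Convert: sigma = 2.574 × 10⁷ Pa = 25.74 MPa
Final answer: sigma = 25.74 MPa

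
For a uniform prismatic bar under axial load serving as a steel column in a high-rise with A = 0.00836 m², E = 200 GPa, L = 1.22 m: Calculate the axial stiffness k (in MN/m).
Model: a uniform prismatic bar under axial load, so k = (A·E) / L.
Convert to SI units:
  E = 200 GPa = 2 × 10¹¹ Pa
Substitute:
  k = (0.00836 × (2 × 10¹¹)) / 1.22
  k = 1.37 × 10⁹ N/m
Convert: k = 1.37 × 10⁹ N/m = 1370 MN/m
Final answer: k = 1370 MN/m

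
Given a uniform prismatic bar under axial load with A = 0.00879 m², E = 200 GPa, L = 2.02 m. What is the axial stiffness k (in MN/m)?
Model: a uniform prismatic bar under axial load, so k = (A·E) / L.
Convert to SI units:
  E = 200 GPa = 2 × 10¹¹ Pa
Substitute:
  k = (0.00879 × (2 × 10¹¹)) / 2.02
  k = 8.703 × 10⁸ N/m
Convert: k = 8.703 × 10⁸ N/m = 870.3 MN/m
Final answer: k = 870.3 MN/m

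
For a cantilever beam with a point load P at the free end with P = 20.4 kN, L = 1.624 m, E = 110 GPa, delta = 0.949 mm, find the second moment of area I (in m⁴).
Model: a cantilever beam with a point load P at the free end, so delta = (P·L^3) / (3·E·I).
Solve for I: I = (P·L^3) / (3·delta·E).
Convert to SI units:
  P = 20.4 kN = 20400 N
  E = 110 GPa = 1.1 × 10¹¹ Pa
  delta = 0.949 mm = 0.000949 m
Substitute:
  I = (20400 × 1.624^3) / (3 × 0.000949 × (1.1 × 10¹¹))
  I = 0.000279 m⁴
Final answer: I = 0.000279 m⁴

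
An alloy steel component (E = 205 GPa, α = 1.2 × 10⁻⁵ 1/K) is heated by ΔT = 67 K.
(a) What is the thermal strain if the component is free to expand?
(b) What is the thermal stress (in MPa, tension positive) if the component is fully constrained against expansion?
(a) Free thermal strain ε_th = α·ΔT = (1.2 × 10⁻⁵) × 67 = 0.000804
(b) Fully constrained, the expansion is suppressed, so σ = -E·α·ΔT. Convert E = 205 GPa = 2.05 × 10¹¹ Pa.
  σ = -(2.05 × 10¹¹) × (1.2 × 10⁻⁵) × 67 = -1.648 × 10⁸ Pa = -164.8 MPa (compressive)
Final answer: (a) ε_th = 0.000804, (b) σ = -164.8 MPa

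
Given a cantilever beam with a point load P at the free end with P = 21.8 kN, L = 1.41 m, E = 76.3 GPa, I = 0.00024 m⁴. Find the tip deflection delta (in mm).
Model: a cantilever beam with a point load P at the free end, so delta = (P·L^3) / (3·E·I).
Convert to SI units:
  P = 21.8 kN = 21800 N
  E = 76.3 GPa = 7.63 × 10¹⁰ Pa
Substitute:
  delta = (21800 × 1.41^3) / (3 × (7.63 × 10¹⁰) × 0.00024)
  delta = 0.001112 m
Convert: delta = 0.001112 m = 1.112 mm
Final answer: delta = 1.112 mm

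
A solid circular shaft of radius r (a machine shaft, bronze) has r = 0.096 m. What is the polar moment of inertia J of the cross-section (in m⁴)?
Model: a solid circular shaft of radius r, so J = (π·r^4) / 2.
Substitute:
  J = (π × 0.096^4) / 2
  J = 0.0001334 m⁴
Final answer: J = 0.0001334 m⁴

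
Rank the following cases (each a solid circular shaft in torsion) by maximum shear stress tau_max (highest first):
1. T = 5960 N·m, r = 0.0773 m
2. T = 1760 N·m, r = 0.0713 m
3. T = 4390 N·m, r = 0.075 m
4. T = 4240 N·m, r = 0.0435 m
Model: a solid circular shaft in torsion, so tau_max = (2·T) / (π·r^3) (SI units).
  Case 1: tau_max = (2 × 5960) / (π × 0.0773^3) = 8.215 × 10⁶ Pa = 8.215 MPa
  Case 2: tau_max = (2 × 1760) / (π × 0.0713^3) = 3.091 × 10⁶ Pa = 3.091 MPa
  Case 3: tau_max = (2 × 4390) / (π × 0.075^3) = 6.625 × 10⁶ Pa = 6.625 MPa
  Case 4: tau_max = (2 × 4240) / (π × 0.0435^3) = 3.279 × 10⁷ Pa = 32.79 MPa
Ordering: 32.79 MPa (case 4) > 8.215 MPa (case 1) > 6.625 MPa (case 3) > 3.091 MPa (case 2)
Final answer: 4, 1, 3, 2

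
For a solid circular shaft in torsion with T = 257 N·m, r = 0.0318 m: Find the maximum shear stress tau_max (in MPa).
Model: a solid circular shaft in torsion, so tau_max = (2·T) / (π·r^3).
Substitute:
  tau_max = (2 × 257) / (π × 0.0318^3)
  tau_max = 5.088 × 10⁶ Pa
Convert: tau_max = 5.088 × 10⁶ Pa = 5.088 MPa
Final answer: tau_max = 5.088 MPa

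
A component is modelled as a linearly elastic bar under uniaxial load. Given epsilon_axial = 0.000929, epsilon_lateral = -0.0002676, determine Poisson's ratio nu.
Model: a linearly elastic bar under uniaxial load, so epsilon_lateral = -nu·epsilon_axial.
Solve for nu: nu = -epsilon_lateral / epsilon_axial.
Substitute:
  nu = -(-0.0002676) / 0.000929
  nu = 0.2881
Final answer: nu = 0.2881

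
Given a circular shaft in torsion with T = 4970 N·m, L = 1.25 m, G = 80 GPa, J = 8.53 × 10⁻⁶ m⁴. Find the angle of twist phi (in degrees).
Model: a circular shaft in torsion, so phi = (T·L) / (G·J).
Convert to SI units:
  G = 80 GPa = 8 × 10¹⁰ Pa
Substitute:
  phi = (4970 × 1.25) / ((8 × 10¹⁰) × (8.53 × 10⁻⁶))
  phi = 0.009104 rad
Convert to degrees: phi = 0.009104 × 180/π = 0.5216°
Final answer: phi = 0.5216°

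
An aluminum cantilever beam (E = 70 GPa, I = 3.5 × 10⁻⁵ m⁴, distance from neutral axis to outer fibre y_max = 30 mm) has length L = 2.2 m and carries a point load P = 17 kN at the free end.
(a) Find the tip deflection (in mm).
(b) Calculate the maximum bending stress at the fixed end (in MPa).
(a) Tip deflection of a cantilever with an end point load: δ = P·L^3 / (3·E·I). Convert P = 17 kN = 17000 N, E = 70 GPa = 7 × 10¹⁰ Pa.
  δ = (17000 × 2.2^3) / (3 × (7 × 10¹⁰) × (3.5 × 10⁻⁵)) = 0.02463 m = 24.63 mm
(b) Maximum bending moment at the fixed end: M = P·L = 17000 × 2.2 = 37400 N·m. Convert y_max = 30 mm = 0.03 m.
  σ = M·y_max / I = (37400 × 0.03) / (3.5 × 10⁻⁵) = 3.206 × 10⁷ Pa = 32.06 MPa
Final answer: (a) δ = 24.63 mm, (b) σ = 32.06 MPa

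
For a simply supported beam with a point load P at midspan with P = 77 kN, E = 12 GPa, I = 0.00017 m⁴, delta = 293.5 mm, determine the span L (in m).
Model: a simply supported beam with a point load P at midspan, so delta = (P·L^3) / (48·E·I).
Solve for L: L = ((48·delta·E·I) / P)^(1/3).
Convert to SI units:
  P = 77 kN = 77000 N
  E = 12 GPa = 1.2 × 10¹⁰ Pa
  delta = 293.5 mm = 0.2935 m
Substitute:
  L = ((48 × 0.2935 × (1.2 × 10¹⁰) × 0.00017) / 77000)^(1/3)
  L = 7.2 m
Final answer: L = 7.2 m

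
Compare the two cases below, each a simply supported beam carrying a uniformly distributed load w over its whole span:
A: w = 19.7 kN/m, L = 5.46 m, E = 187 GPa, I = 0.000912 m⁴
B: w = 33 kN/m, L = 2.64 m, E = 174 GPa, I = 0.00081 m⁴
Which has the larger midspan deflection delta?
Model: a simply supported beam carrying a uniformly distributed load w over its whole span, so delta = (5·w·L^4) / (384·E·I) (SI units).
  A: delta = (5 × 19700 × 5.46^4) / (384 × (1.87 × 10¹¹) × 0.000912) = 0.001337 m = 1.337 mm
  B: delta = (5 × 33000 × 2.64^4) / (384 × (1.74 × 10¹¹) × 0.00081) = 0.0001481 m = 0.1481 mm
1.337 mm > 0.1481 mm, so A is larger.
Final answer: A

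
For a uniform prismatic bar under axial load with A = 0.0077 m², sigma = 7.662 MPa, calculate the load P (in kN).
Model: a uniform prismatic bar under axial load, so sigma = P / A.
Solve for P: P = sigma·A.
Convert to SI units:
  sigma = 7.662 MPa = 7.662 × 10⁶ Pa
Substitute:
  P = (7.662 × 10⁶) × 0.0077
  P = 59000 N
Convert: P = 59000 N = 59 kN
Final answer: P = 59 kN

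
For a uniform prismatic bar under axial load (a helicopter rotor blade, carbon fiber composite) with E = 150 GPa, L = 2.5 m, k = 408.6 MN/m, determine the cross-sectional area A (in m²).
Model: a uniform prismatic bar under axial load, so k = (A·E) / L.
Solve for A: A = (k·L) / E.
Convert to SI units:
  E = 150 GPa = 1.5 × 10¹¹ Pa
  k = 408.6 MN/m = 4.086 × 10⁸ N/m
Substitute:
  A = ((4.086 × 10⁸) × 2.5) / (1.5 × 10¹¹)
  A = 0.00681 m²
Final answer: A = 0.00681 m²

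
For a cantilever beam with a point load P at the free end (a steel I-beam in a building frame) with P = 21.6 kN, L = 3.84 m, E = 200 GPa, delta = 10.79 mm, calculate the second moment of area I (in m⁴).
Model: a cantilever beam with a point load P at the free end, so delta = (P·L^3) / (3·E·I).
Solve for I: I = (P·L^3) / (3·delta·E).
Convert to SI units:
  P = 21.6 kN = 21600 N
  E = 200 GPa = 2 × 10¹¹ Pa
  delta = 10.79 mm = 0.01079 m
Substitute:
  I = (21600 × 3.84^3) / (3 × 0.01079 × (2 × 10¹¹))
  I = 0.0001889 m⁴
Final answer: I = 0.0001889 m⁴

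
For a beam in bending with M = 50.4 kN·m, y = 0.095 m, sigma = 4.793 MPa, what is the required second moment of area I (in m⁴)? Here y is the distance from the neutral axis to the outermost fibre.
Model: a beam in bending, so sigma = (M·y) / I.
Solve for I: I = (M·y) / sigma.
Convert to SI units:
  M = 50.4 kN·m = 50400 N·m
  sigma = 4.793 MPa = 4.793 × 10⁶ Pa
Substitute:
  I = (50400 × 0.095) / (4.793 × 10⁶)
  I = 0.000999 m⁴
Final answer: I = 0.000999 m⁴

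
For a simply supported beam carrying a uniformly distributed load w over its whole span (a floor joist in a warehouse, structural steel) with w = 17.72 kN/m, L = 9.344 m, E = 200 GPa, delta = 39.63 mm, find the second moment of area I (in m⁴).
Model: a simply supported beam carrying a uniformly distributed load w over its whole span, so delta = (5·w·L^4) / (384·E·I).
Solve for I: I = (5·w·L^4) / (384·delta·E).
Convert to SI units:
  w = 17.72 kN/m = 17720 N/m
  E = 200 GPa = 2 × 10¹¹ Pa
  delta = 39.63 mm = 0.03963 m
Substitute:
  I = (5 × 17720 × 9.344^4) / (384 × 0.03963 × (2 × 10¹¹))
  I = 0.0002219 m⁴
Final answer: I = 0.0002219 m⁴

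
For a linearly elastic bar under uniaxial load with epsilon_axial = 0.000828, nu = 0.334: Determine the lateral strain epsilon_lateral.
Model: a linearly elastic bar under uniaxial load, so epsilon_lateral = -nu·epsilon_axial.
Substitute:
  epsilon_lateral = -(0.334 × 0.000828)
  epsilon_lateral = -0.0002766
Final answer: epsilon_lateral = -0.0002766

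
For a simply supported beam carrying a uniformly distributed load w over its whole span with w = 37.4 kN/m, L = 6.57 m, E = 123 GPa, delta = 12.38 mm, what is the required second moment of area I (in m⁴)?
Model: a simply supported beam carrying a uniformly distributed load w over its whole span, so delta = (5·w·L^4) / (384·E·I).
Solve for I: I = (5·w·L^4) / (384·delta·E).
Convert to SI units:
  w = 37.4 kN/m = 37400 N/m
  E = 123 GPa = 1.23 × 10¹¹ Pa
  delta = 12.38 mm = 0.01238 m
Substitute:
  I = (5 × 37400 × 6.57^4) / (384 × 0.01238 × (1.23 × 10¹¹))
  I = 0.0005959 m⁴
Final answer: I = 0.0005959 m⁴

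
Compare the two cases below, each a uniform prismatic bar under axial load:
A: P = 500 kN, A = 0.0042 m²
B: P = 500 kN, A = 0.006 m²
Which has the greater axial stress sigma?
Model: a uniform prismatic bar under axial load, so sigma = P / A (SI units).
  A: sigma = 500000 / 0.0042 = 1.19 × 10⁸ Pa = 119 MPa
  B: sigma = 500000 / 0.006 = 8.333 × 10⁷ Pa = 83.33 MPa
119 MPa > 83.33 MPa, so A is larger.
Final answer: A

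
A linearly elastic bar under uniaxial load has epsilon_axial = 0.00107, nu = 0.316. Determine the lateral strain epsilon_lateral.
Model: a linearly elastic bar under uniaxial load, so epsilon_lateral = -nu·epsilon_axial.
Substitute:
  epsilon_lateral = -(0.316 × 0.00107)
  epsilon_lateral = -0.0003381
Final answer: epsilon_lateral = -0.0003381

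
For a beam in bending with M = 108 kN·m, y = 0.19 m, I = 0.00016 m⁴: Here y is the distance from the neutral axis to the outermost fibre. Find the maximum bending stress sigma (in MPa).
Model: a beam in bending, so sigma = (M·y) / I.
Convert to SI units:
  M = 108 kN·m = 108000 N·m
Substitute:
  sigma = (108000 × 0.19) / 0.00016
  sigma = 1.282 × 10⁸ Pa
Convert: sigma = 1.282 × 10⁸ Pa = 128.2 MPa
Final answer: sigma = 128.2 MPa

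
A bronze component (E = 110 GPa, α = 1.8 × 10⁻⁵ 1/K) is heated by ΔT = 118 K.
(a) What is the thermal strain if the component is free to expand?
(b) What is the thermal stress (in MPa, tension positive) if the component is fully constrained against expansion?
(a) Free thermal strain ε_th = α·ΔT = (1.8 × 10⁻⁵) × 118 = 0.002124
(b) Fully constrained, the expansion is suppressed, so σ = -E·α·ΔT. Convert E = 110 GPa = 1.1 × 10¹¹ Pa.
  σ = -(1.1 × 10¹¹) × (1.8 × 10⁻⁵) × 118 = -2.336 × 10⁸ Pa = -233.6 MPa (compressive)
Final answer: (a) ε_th = 0.002124, (b) σ = -233.6 MPa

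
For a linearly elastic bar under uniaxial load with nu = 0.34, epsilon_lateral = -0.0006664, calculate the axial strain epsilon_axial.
Model: a linearly elastic bar under uniaxial load, so epsilon_lateral = -nu·epsilon_axial.
Solve for epsilon_axial: epsilon_axial = -epsilon_lateral / nu.
Substitute:
  epsilon_axial = -(-0.0006664) / 0.34
  epsilon_axial = 0.00196
Final answer: epsilon_axial = 0.00196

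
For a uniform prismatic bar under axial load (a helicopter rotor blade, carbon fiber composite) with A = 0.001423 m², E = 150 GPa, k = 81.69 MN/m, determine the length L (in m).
Model: a uniform prismatic bar under axial load, so k = (A·E) / L.
Solve for L: L = (A·E) / k.
Convert to SI units:
  E = 150 GPa = 1.5 × 10¹¹ Pa
  k = 81.69 MN/m = 8.169 × 10⁷ N/m
Substitute:
  L = (0.001423 × (1.5 × 10¹¹)) / (8.169 × 10⁷)
  L = 2.613 m
Final answer: L = 2.613 m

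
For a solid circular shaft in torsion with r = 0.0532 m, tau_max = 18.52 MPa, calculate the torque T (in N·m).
Model: a solid circular shaft in torsion, so tau_max = (2·T) / (π·r^3).
Solve for T: T = (π·tau_max·r^3) / 2.
Convert to SI units:
  tau_max = 18.52 MPa = 1.852 × 10⁷ Pa
Substitute:
  T = (π × (1.852 × 10⁷) × 0.0532^3) / 2
  T = 4380 N·m
Final answer: T = 4380 N·m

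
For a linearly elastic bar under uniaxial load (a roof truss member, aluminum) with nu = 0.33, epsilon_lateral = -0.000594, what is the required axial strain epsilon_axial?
Model: a linearly elastic bar under uniaxial load, so epsilon_lateral = -nu·epsilon_axial.
Solve for epsilon_axial: epsilon_axial = -epsilon_lateral / nu.
Substitute:
  epsilon_axial = -(-0.000594) / 0.33
  epsilon_axial = 0.0018
Final answer: epsilon_axial = 0.0018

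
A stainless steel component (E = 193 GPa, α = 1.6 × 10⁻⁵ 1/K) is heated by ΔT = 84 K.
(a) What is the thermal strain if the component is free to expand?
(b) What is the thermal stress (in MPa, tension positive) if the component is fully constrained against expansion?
(a) Free thermal strain ε_th = α·ΔT = (1.6 × 10⁻⁵) × 84 = 0.001344
(b) Fully constrained, the expansion is suppressed, so σ = -E·α·ΔT. Convert E = 193 GPa = 1.93 × 10¹¹ Pa.
  σ = -(1.93 × 10¹¹) × (1.6 × 10⁻⁵) × 84 = -2.594 × 10⁸ Pa = -259.4 MPa (compressive)
Final answer: (a) ε_th = 0.001344, (b) σ = -259.4 MPa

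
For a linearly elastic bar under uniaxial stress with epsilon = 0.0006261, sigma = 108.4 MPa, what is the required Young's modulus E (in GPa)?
Model: a linearly elastic bar under uniaxial stress, so sigma = E·epsilon.
Solve for E: E = sigma / epsilon.
Convert to SI units:
  sigma = 108.4 MPa = 1.084 × 10⁸ Pa
Substitute:
  E = (1.084 × 10⁸) / 0.0006261
  E = 1.731 × 10¹¹ Pa
Convert: E = 1.731 × 10¹¹ Pa = 173.1 GPa
Final answer: E = 173.1 GPa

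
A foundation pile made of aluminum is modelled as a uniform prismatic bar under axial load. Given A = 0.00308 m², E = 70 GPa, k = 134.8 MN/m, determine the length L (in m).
Model: a uniform prismatic bar under axial load, so k = (A·E) / L.
Solve for L: L = (A·E) / k.
Convert to SI units:
  E = 70 GPa = 7 × 10¹⁰ Pa
  k = 134.8 MN/m = 1.348 × 10⁸ N/m
Substitute:
  L = (0.00308 × (7 × 10¹⁰)) / (1.348 × 10⁸)
  L = 1.599 m
Final answer: L = 1.599 m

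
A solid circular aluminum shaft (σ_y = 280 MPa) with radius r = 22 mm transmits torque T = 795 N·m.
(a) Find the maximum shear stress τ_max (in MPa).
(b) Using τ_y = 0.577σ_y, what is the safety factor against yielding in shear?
(a) For a solid circular shaft, τ_max = T·r/J with J = π·r^4/2, i.e. τ_max = 2·T / (π·r^3). Convert r = 22 mm = 0.022 m.
  τ_max = (2 × 795) / (π × 0.022^3) = 4.753 × 10⁷ Pa = 47.53 MPa
(b) τ_y = 0.577 × 280 = 161.56 MPa
  SF = τ_y/τ_max = 161.56 / 47.53 = 3.399
Final answer: (a) τ_max = 47.53 MPa, (b) SF = 3.399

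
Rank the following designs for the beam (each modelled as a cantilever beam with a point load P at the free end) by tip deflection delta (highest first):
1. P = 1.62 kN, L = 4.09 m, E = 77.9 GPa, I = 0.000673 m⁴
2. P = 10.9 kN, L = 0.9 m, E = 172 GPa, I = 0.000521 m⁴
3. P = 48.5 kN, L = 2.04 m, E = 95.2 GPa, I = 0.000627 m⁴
Model: a cantilever beam with a point load P at the free end, so delta = (P·L^3) / (3·E·I) (SI units).
  Case 1: delta = (1620 × 4.09^3) / (3 × (7.79 × 10¹⁰) × 0.000673) = 0.0007047 m = 0.7047 mm
  Case 2: delta = (10900 × 0.9^3) / (3 × (1.72 × 10¹¹) × 0.000521) = 2.956 × 10⁻⁵ m = 0.02956 mm
  Case 3: delta = (48500 × 2.04^3) / (3 × (9.52 × 10¹⁰) × 0.000627) = 0.002299 m = 2.299 mm
Ordering: 2.299 mm (case 3) > 0.7047 mm (case 1) > 0.02956 mm (case 2)
Final answer: 3, 1, 2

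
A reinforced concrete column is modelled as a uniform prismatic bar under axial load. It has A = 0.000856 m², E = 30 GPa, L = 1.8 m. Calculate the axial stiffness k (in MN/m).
Model: a uniform prismatic bar under axial load, so k = (A·E) / L.
Convert to SI units:
  E = 30 GPa = 3 × 10¹⁰ Pa
Substitute:
  k = (0.000856 × (3 × 10¹⁰)) / 1.8
  k = 1.427 × 10⁷ N/m
Convert: k = 1.427 × 10⁷ N/m = 14.27 MN/m
Final answer: k = 14.27 MN/m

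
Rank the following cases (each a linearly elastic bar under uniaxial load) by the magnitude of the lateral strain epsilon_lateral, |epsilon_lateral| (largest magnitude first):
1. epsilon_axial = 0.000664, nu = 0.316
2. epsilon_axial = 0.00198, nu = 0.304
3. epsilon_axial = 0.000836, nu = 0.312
Model: a linearly elastic bar under uniaxial load, so epsilon_lateral = -nu·epsilon_axial (SI units).
  Case 1: epsilon_lateral = -(0.316 × 0.000664) = -0.0002098
  Case 2: epsilon_lateral = -(0.304 × 0.00198) = -0.0006019
  Case 3: epsilon_lateral = -(0.312 × 0.000836) = -0.0002608
Ordering by |epsilon_lateral|: 0.0006019 (case 2) > 0.0002608 (case 3) > 0.0002098 (case 1)
Final answer: 2, 3, 1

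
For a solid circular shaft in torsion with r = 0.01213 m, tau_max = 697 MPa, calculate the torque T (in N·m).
Model: a solid circular shaft in torsion, so tau_max = (2·T) / (π·r^3).
Solve for T: T = (π·tau_max·r^3) / 2.
Convert to SI units:
  tau_max = 697 MPa = 6.97 × 10⁸ Pa
Substitute:
  T = (π × (6.97 × 10⁸) × 0.01213^3) / 2
  T = 1954 N·m
Final answer: T = 1954 N·m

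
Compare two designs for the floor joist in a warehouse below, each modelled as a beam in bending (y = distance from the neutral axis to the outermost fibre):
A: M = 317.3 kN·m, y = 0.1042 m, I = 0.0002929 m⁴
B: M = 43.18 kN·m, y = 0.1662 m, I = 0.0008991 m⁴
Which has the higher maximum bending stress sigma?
Model: a beam in bending (y = distance from the neutral axis to the outermost fibre), so sigma = (M·y) / I (SI units).
  A: sigma = (317300 × 0.1042) / 0.0002929 = 1.129 × 10⁸ Pa = 112.9 MPa
  B: sigma = (43180 × 0.1662) / 0.0008991 = 7.982 × 10⁶ Pa = 7.982 MPa
112.9 MPa > 7.982 MPa, so A is larger.
Final answer: A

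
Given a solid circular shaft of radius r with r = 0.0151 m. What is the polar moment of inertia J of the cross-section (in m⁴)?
Model: a solid circular shaft of radius r, so J = (π·r^4) / 2.
Substitute:
  J = (π × 0.0151^4) / 2
  J = 8.166 × 10⁻⁸ m⁴
Final answer: J = 8.166 × 10⁻⁸ m⁴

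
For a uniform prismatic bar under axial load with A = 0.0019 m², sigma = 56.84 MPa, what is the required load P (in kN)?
Model: a uniform prismatic bar under axial load, so sigma = P / A.
Solve for P: P = sigma·A.
Convert to SI units:
  sigma = 56.84 MPa = 5.684 × 10⁷ Pa
Substitute:
  P = (5.684 × 10⁷) × 0.0019
  P = 108000 N
Convert: P = 108000 N = 108 kN
Final answer: P = 108 kN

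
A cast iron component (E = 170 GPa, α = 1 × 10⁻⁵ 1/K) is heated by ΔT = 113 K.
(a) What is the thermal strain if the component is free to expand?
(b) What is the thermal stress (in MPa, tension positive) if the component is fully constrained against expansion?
(a) Free thermal strain ε_th = α·ΔT = (1 × 10⁻⁵) × 113 = 0.00113
(b) Fully constrained, the expansion is suppressed, so σ = -E·α·ΔT. Convert E = 170 GPa = 1.7 × 10¹¹ Pa.
  σ = -(1.7 × 10¹¹) × (1 × 10⁻⁵) × 113 = -1.921 × 10⁸ Pa = -192.1 MPa (compressive)
Final answer: (a) ε_th = 0.00113, (b) σ = -192.1 MPa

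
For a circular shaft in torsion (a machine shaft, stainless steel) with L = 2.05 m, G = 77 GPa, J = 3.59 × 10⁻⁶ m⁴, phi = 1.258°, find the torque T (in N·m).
Model: a circular shaft in torsion, so phi = (T·L) / (G·J).
Solve for T: T = (phi·G·J) / L.
Convert to SI units:
  G = 77 GPa = 7.7 × 10¹⁰ Pa
  phi = 1.258° = 0.02196 rad
Substitute:
  T = (0.02196 × (7.7 × 10¹⁰) × (3.59 × 10⁻⁶)) / 2.05
  T = 2961 N·m
Final answer: T = 2961 N·m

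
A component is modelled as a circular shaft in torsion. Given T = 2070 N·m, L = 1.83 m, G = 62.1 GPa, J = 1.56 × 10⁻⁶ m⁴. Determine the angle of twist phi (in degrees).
Model: a circular shaft in torsion, so phi = (T·L) / (G·J).
Convert to SI units:
  G = 62.1 GPa = 6.21 × 10¹⁰ Pa
Substitute:
  phi = (2070 × 1.83) / ((6.21 × 10¹⁰) × (1.56 × 10⁻⁶))
  phi = 0.0391 rad
Convert to degrees: phi = 0.0391 × 180/π = 2.24°
Final answer: phi = 2.24°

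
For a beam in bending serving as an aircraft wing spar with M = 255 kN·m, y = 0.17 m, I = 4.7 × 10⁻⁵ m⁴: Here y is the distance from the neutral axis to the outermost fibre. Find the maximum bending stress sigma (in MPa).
Model: a beam in bending, so sigma = (M·y) / I.
Convert to SI units:
  M = 255 kN·m = 255000 N·m
Substitute:
  sigma = (255000 × 0.17) / (4.7 × 10⁻⁵)
  sigma = 9.223 × 10⁸ Pa
Convert: sigma = 9.223 × 10⁸ Pa = 922.3 MPa
Final answer: sigma = 922.3 MPa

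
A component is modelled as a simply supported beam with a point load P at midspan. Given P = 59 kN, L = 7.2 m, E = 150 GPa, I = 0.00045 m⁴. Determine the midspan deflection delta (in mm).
Model: a simply supported beam with a point load P at midspan, so delta = (P·L^3) / (48·E·I).
Convert to SI units:
  P = 59 kN = 59000 N
  E = 150 GPa = 1.5 × 10¹¹ Pa
Substitute:
  delta = (59000 × 7.2^3) / (48 × (1.5 × 10¹¹) × 0.00045)
  delta = 0.006797 m
Convert: delta = 0.006797 m = 6.797 mm
Final answer: delta = 6.797 mm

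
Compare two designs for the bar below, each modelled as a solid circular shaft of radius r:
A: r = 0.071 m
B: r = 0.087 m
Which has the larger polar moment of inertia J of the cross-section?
Model: a solid circular shaft of radius r, so J = (π·r^4) / 2 (SI units).
  A: J = (π × 0.071^4) / 2 = 3.992 × 10⁻⁵ m⁴
  B: J = (π × 0.087^4) / 2 = 8.999 × 10⁻⁵ m⁴
8.999 × 10⁻⁵ m⁴ > 3.992 × 10⁻⁵ m⁴, so B is larger.
Final answer: B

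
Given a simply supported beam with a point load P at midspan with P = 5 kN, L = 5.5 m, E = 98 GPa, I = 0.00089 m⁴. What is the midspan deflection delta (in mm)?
Model: a simply supported beam with a point load P at midspan, so delta = (P·L^3) / (48·E·I).
Convert to SI units:
  P = 5 kN = 5000 N
  E = 98 GPa = 9.8 × 10¹⁰ Pa
Substitute:
  delta = (5000 × 5.5^3) / (48 × (9.8 × 10¹⁰) × 0.00089)
  delta = 0.0001987 m
Convert: delta = 0.0001987 m = 0.1987 mm
Final answer: delta = 0.1987 mm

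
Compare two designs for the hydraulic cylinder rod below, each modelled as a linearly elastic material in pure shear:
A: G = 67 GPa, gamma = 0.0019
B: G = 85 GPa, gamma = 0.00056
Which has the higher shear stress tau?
Model: a linearly elastic material in pure shear, so tau = G·gamma (SI units).
  A: tau = (6.7 × 10¹⁰) × 0.0019 = 1.273 × 10⁸ Pa = 127.3 MPa
  B: tau = (8.5 × 10¹⁰) × 0.00056 = 4.76 × 10⁷ Pa = 47.6 MPa
127.3 MPa > 47.6 MPa, so A is larger.
Final answer: A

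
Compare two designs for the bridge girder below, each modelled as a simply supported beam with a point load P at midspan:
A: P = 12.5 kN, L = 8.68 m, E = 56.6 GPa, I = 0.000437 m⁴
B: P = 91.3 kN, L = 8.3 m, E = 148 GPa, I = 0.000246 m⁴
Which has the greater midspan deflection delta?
Model: a simply supported beam with a point load P at midspan, so delta = (P·L^3) / (48·E·I) (SI units).
  A: delta = (12500 × 8.68^3) / (48 × (5.66 × 10¹⁰) × 0.000437) = 0.006885 m = 6.885 mm
  B: delta = (91300 × 8.3^3) / (48 × (1.48 × 10¹¹) × 0.000246) = 0.02987 m = 29.87 mm
29.87 mm > 6.885 mm, so B is larger.
Final answer: B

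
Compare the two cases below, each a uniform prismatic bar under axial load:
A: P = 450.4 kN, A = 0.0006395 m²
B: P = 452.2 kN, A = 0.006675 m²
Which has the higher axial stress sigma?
Model: a uniform prismatic bar under axial load, so sigma = P / A (SI units).
  A: sigma = 450400 / 0.0006395 = 7.043 × 10⁸ Pa = 704.3 MPa
  B: sigma = 452200 / 0.006675 = 6.775 × 10⁷ Pa = 67.75 MPa
704.3 MPa > 67.75 MPa, so A is larger.
Final answer: A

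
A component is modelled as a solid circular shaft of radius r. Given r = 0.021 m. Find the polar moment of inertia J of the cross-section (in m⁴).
Model: a solid circular shaft of radius r, so J = (π·r^4) / 2.
Substitute:
  J = (π × 0.021^4) / 2
  J = 3.055 × 10⁻⁷ m⁴
Final answer: J = 3.055 × 10⁻⁷ m⁴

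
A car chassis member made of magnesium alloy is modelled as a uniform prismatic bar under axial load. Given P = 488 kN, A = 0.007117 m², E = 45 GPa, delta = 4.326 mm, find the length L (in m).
Model: a uniform prismatic bar under axial load, so delta = (P·L) / (A·E).
Solve for L: L = (delta·A·E) / P.
Convert to SI units:
  P = 488 kN = 488000 N
  E = 45 GPa = 4.5 × 10¹⁰ Pa
  delta = 4.326 mm = 0.004326 m
Substitute:
  L = (0.004326 × 0.007117 × (4.5 × 10¹⁰)) / 488000
  L = 2.839 m
Final answer: L = 2.839 m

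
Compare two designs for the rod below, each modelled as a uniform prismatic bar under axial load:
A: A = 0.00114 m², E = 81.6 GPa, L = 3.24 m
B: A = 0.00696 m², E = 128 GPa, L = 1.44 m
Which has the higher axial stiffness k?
Model: a uniform prismatic bar under axial load, so k = (A·E) / L (SI units).
  A: k = (0.00114 × (8.16 × 10¹⁰)) / 3.24 = 2.871 × 10⁷ N/m = 28.71 MN/m
  B: k = (0.00696 × (1.28 × 10¹¹)) / 1.44 = 6.187 × 10⁸ N/m = 618.7 MN/m
618.7 MN/m > 28.71 MN/m, so B is larger.
Final answer: B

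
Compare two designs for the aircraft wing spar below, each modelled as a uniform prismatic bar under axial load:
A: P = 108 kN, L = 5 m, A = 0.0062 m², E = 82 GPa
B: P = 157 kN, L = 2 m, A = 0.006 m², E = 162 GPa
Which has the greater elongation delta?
Model: a uniform prismatic bar under axial load, so delta = (P·L) / (A·E) (SI units).
  A: delta = (108000 × 5) / (0.0062 × (8.2 × 10¹⁰)) = 0.001062 m = 1.062 mm
  B: delta = (157000 × 2) / (0.006 × (1.62 × 10¹¹)) = 0.000323 m = 0.323 mm
1.062 mm > 0.323 mm, so A is larger.
Final answer: A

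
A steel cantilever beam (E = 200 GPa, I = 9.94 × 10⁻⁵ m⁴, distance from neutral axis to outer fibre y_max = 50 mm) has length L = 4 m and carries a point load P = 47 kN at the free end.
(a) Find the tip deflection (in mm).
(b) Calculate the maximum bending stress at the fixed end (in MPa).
(a) Tip deflection of a cantilever with an end point load: δ = P·L^3 / (3·E·I). Convert P = 47 kN = 47000 N, E = 200 GPa = 2 × 10¹¹ Pa.
  δ = (47000 × 4^3) / (3 × (2 × 10¹¹) × (9.94 × 10⁻⁵)) = 0.05044 m = 50.44 mm
(b) Maximum bending moment at the fixed end: M = P·L = 47000 × 4 = 188000 N·m. Convert y_max = 50 mm = 0.05 m.
  σ = M·y_max / I = (188000 × 0.05) / (9.94 × 10⁻⁵) = 9.457 × 10⁷ Pa = 94.57 MPa
Final answer: (a) δ = 50.44 mm, (b) σ = 94.57 MPa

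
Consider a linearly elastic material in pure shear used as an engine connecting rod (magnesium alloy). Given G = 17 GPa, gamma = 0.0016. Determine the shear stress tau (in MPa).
Model: a linearly elastic material in pure shear, so tau = G·gamma.
Convert to SI units:
  G = 17 GPa = 1.7 × 10¹⁰ Pa
Substitute:
  tau = (1.7 × 10¹⁰) × 0.0016
  tau = 2.72 × 10⁷ Pa
Convert: tau = 2.72 × 10⁷ Pa = 27.2 MPa
Final answer: tau = 27.2 MPa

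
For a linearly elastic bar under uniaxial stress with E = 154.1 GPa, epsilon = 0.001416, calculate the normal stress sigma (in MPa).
Model: a linearly elastic bar under uniaxial stress, so epsilon = sigma / E.
Solve for sigma: sigma = epsilon·E.
Convert to SI units:
  E = 154.1 GPa = 1.541 × 10¹¹ Pa
Substitute:
  sigma = 0.001416 × (1.541 × 10¹¹)
  sigma = 2.182 × 10⁸ Pa
Convert: sigma = 2.182 × 10⁸ Pa = 218.2 MPa
Final answer: sigma = 218.2 MPa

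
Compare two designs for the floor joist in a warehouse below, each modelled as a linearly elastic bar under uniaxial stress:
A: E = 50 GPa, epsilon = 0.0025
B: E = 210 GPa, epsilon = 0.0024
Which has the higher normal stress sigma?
Model: a linearly elastic bar under uniaxial stress, so sigma = E·epsilon (SI units).
  A: sigma = (5 × 10¹⁰) × 0.0025 = 1.25 × 10⁸ Pa = 125 MPa
  B: sigma = (2.1 × 10¹¹) × 0.0024 = 5.04 × 10⁸ Pa = 504 MPa
504 MPa > 125 MPa, so B is larger.
Final answer: B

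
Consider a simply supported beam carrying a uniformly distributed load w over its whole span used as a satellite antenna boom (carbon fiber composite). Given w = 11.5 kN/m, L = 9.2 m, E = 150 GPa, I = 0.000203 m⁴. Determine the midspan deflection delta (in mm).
Model: a simply supported beam carrying a uniformly distributed load w over its whole span, so delta = (5·w·L^4) / (384·E·I).
Convert to SI units:
  w = 11.5 kN/m = 11500 N/m
  E = 150 GPa = 1.5 × 10¹¹ Pa
Substitute:
  delta = (5 × 11500 × 9.2^4) / (384 × (1.5 × 10¹¹) × 0.000203)
  delta = 0.03523 m
Convert: delta = 0.03523 m = 35.23 mm
Final answer: delta = 35.23 mm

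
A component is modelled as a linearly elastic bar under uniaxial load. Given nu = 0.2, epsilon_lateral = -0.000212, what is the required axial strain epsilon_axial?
Model: a linearly elastic bar under uniaxial load, so epsilon_lateral = -nu·epsilon_axial.
Solve for epsilon_axial: epsilon_axial = -epsilon_lateral / nu.
Substitute:
  epsilon_axial = -(-0.000212) / 0.2
  epsilon_axial = 0.00106
Final answer: epsilon_axial = 0.00106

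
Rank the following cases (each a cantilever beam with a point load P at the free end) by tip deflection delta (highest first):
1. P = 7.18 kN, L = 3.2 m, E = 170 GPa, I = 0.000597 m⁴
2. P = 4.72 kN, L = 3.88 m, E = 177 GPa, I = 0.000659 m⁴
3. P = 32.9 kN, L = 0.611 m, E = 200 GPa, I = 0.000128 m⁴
Model: a cantilever beam with a point load P at the free end, so delta = (P·L^3) / (3·E·I) (SI units).
  Case 1: delta = (7180 × 3.2^3) / (3 × (1.7 × 10¹¹) × 0.000597) = 0.0007727 m = 0.7727 mm
  Case 2: delta = (4720 × 3.88^3) / (3 × (1.77 × 10¹¹) × 0.000659) = 0.0007879 m = 0.7879 mm
  Case 3: delta = (32900 × 0.611^3) / (3 × (2 × 10¹¹) × 0.000128) = 9.771 × 10⁻⁵ m = 0.09771 mm
Ordering: 0.7879 mm (case 2) > 0.7727 mm (case 1) > 0.09771 mm (case 3)
Final answer: 2, 1, 3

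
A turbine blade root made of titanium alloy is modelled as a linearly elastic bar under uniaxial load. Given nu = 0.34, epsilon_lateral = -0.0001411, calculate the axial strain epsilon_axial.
Model: a linearly elastic bar under uniaxial load, so epsilon_lateral = -nu·epsilon_axial.
Solve for epsilon_axial: epsilon_axial = -epsilon_lateral / nu.
Substitute:
  epsilon_axial = -(-0.0001411) / 0.34
  epsilon_axial = 0.000415
Final answer: epsilon_axial = 0.000415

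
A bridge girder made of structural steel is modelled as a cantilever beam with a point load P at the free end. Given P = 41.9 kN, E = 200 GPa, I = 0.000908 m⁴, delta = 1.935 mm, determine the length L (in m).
Model: a cantilever beam with a point load P at the free end, so delta = (P·L^3) / (3·E·I).
Solve for L: L = ((3·delta·E·I) / P)^(1/3).
Convert to SI units:
  P = 41.9 kN = 41900 N
  E = 200 GPa = 2 × 10¹¹ Pa
  delta = 1.935 mm = 0.001935 m
Substitute:
  L = ((3 × 0.001935 × (2 × 10¹¹) × 0.000908) / 41900)^(1/3)
  L = 2.93 m
Final answer: L = 2.93 m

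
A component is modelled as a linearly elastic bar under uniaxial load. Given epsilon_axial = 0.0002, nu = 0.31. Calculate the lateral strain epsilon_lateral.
Model: a linearly elastic bar under uniaxial load, so epsilon_lateral = -nu·epsilon_axial.
Substitute:
  epsilon_lateral = -(0.31 × 0.0002)
  epsilon_lateral = -6.2 × 10⁻⁵
Final answer: epsilon_lateral = -6.2 × 10⁻⁵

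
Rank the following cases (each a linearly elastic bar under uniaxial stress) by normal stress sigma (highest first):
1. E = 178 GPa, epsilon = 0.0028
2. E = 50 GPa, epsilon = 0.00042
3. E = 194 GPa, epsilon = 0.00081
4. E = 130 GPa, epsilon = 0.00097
Model: a linearly elastic bar under uniaxial stress, so sigma = E·epsilon (SI units).
  Case 1: sigma = (1.78 × 10¹¹) × 0.0028 = 4.984 × 10⁸ Pa = 498.4 MPa
  Case 2: sigma = (5 × 10¹⁰) × 0.00042 = 2.1 × 10⁷ Pa = 21 MPa
  Case 3: sigma = (1.94 × 10¹¹) × 0.00081 = 1.571 × 10⁸ Pa = 157.1 MPa
  Case 4: sigma = (1.3 × 10¹¹) × 0.00097 = 1.261 × 10⁸ Pa = 126.1 MPa
Ordering: 498.4 MPa (case 1) > 157.1 MPa (case 3) > 126.1 MPa (case 4) > 21 MPa (case 2)
Final answer: 1, 3, 4, 2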